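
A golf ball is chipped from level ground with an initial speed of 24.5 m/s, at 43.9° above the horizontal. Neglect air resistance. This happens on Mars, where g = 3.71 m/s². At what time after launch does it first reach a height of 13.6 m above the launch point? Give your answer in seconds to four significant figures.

0.8863 s

Horizontal component vₓ = 24.50 cos 43.9° = 17.65 m/s; vertical v_y0 = 24.50 sin 43.9° = 16.99 m/s.
Set y = v_y0 t − ½ g t² = 13.6: 1.855 t² − 16.99 t + 13.6 = 0.
Quadratic formula: t = (16.99 ± √187.69) / 3.71 = (16.99 ± 13.70) / 3.71 → t = 0.8863 s or 8.272 s.
The first (ascending) time is 0.8863 s.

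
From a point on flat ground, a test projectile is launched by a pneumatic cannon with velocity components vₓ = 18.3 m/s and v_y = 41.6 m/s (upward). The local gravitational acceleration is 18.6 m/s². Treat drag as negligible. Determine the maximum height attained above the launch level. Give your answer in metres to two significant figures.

Maximum height: H = v_y0² / (2g) = 41.60² / (2 × 18.6) = 46.52 m.

47 m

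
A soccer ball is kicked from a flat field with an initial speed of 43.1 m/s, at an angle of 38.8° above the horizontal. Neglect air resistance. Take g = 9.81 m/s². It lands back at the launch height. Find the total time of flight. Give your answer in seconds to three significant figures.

5.51 s

Resolve: vₓ = 43.10 cos 38.8° = 33.59 m/s and v_y0 = 43.10 sin 38.8° = 27.01 m/s.
It returns to y = 0 when t = 2 v_y0 / g = 2(27.01)/9.81 = 5.506 s.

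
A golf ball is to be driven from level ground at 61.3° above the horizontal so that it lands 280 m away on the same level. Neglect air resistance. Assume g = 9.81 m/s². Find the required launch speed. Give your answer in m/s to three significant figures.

Level-ground range: R = v₀² sin(2θ)/g, so v₀ = √(gR / sin 2θ).
v₀ = √(9.81 × 280 / sin 122.6°) = √(2747 / 0.8425) = √3260.5 = 57.10 m/s.

57.1 m/s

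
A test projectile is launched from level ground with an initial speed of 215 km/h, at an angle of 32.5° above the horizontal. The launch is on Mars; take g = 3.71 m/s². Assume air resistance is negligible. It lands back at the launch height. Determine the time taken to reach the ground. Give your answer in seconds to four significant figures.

17.30 s

Convert: 215 km/h = 215/3.6 = 59.72 m/s.
Resolve: vₓ = 59.72 cos 32.5° = 50.37 m/s and v_y0 = 59.72 sin 32.5° = 32.09 m/s.
It returns to y = 0 when t = 2 v_y0 / g = 2(32.09)/3.71 = 17.30 s.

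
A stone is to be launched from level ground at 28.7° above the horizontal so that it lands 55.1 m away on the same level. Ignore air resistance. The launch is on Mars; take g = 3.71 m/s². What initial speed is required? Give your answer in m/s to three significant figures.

15.6 m/s

On level ground R = v₀² sin 2θ / g ⇒ v₀ = √(gR / sin 2θ).
v₀ = √(3.71 × 55.1 / sin 57.40°) = √(204.4 / 0.8425) = √242.65 = 15.58 m/s.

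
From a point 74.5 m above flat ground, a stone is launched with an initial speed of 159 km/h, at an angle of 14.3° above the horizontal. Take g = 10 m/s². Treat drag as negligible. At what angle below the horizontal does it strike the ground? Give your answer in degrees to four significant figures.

43.14°

Convert: 159 km/h = 159/3.6 = 44.17 m/s.
Horizontal component vₓ = 44.17 cos 14.3° = 42.80 m/s; vertical v_y0 = 44.17 sin 14.3° = 10.91 m/s.
Vertical motion (up positive, ground at y = 0): 5.000 t² − (10.91) t − 74.5 = 0, so t = (10.91 + √(10.91² + 2·10.0·74.5)) / 10.0 = (10.91 + 40.11) / 10.0 = 5.102 s.
At impact: v_y = v_y0 − g t = −40.11 m/s; vₓ = 42.80 m/s.
Angle below horizontal: arctan(|v_y|/vₓ) = arctan(40.11/42.80) = 43.14°.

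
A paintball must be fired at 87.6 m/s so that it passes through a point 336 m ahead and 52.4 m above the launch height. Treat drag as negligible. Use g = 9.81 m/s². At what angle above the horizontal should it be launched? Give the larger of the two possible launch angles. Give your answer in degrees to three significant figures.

76.8°

Trajectory: y = x tanθ − g x² (1 + tan²θ)/(2v₀²). With x = 336, y = 52.4, v₀ = 87.6, g = 9.81:
72.16 tan²θ − 336 tanθ + (124.6) = 0.
tanθ = [336 ± √(336² − 4 × 72.16 × (124.6))] / (2 × 72.16) = (336 ± 277.4) / 144.3, giving tanθ = 0.4061 or 4.250.
θ = 22.10° or 76.76°; the larger is 76.76°.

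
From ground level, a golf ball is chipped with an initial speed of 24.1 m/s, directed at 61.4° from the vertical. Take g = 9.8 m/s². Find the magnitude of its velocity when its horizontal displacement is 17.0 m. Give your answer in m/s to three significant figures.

Components: vₓ = 24.10 sin 61.4° = 21.16 m/s, v_y0 = 24.10 cos 61.4° = 11.54 m/s.
x = vₓ t ⇒ t = 17.0/21.16 = 0.8034 s.
Vertical velocity there: v_y = v_y0 − g t = 11.54 − 9.80 × 0.8034 = 3.663 m/s.
Speed: √(vₓ² + v_y²) = √(21.16² + 3.663²) = 21.47 m/s.

21.5 m/s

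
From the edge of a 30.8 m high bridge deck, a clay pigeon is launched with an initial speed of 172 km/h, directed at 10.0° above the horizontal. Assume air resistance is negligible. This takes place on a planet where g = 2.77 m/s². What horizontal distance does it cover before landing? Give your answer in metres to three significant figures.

404 m

Convert: 172 km/h = 172/3.6 = 47.78 m/s.
Components: vₓ = 47.78 cos 10.0° = 47.05 m/s, v_y0 = 47.78 sin 10.0° = 8.297 m/s.
With up positive and y = 0 at the ground: y(t) = 30.8 + (8.297) t − 1.385 t². Setting y = 0 and taking the positive root: t = [8.297 + √(8.297² + 2·2.77·30.8)] / 2.77 = (8.297 + 15.47) / 2.77 = 8.582 s.
Horizontal distance: R = vₓ t = 47.05 × 8.582 = 403.8 m.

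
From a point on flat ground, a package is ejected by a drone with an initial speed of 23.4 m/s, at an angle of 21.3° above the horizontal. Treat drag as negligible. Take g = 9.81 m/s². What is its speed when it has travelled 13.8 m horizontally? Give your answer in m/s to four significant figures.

Horizontal component vₓ = 23.40 cos 21.3° = 21.80 m/s; vertical v_y0 = 23.40 sin 21.3° = 8.500 m/s.
At x = 13.8 m, t = x/vₓ = 13.8/21.80 = 0.6330 s.
Vertical velocity there: v_y = v_y0 − g t = 8.500 − 9.81 × 0.6330 = 2.291 m/s.
Speed: √(vₓ² + v_y²) = √(21.80² + 2.291²) = 21.92 m/s.

21.92 m/s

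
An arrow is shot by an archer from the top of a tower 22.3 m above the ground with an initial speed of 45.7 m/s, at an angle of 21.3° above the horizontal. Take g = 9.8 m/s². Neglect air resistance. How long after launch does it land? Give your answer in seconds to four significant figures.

Resolve: vₓ = 45.70 cos 21.3° = 42.58 m/s and v_y0 = 45.70 sin 21.3° = 16.60 m/s.
With up positive and y = 0 at the ground: y(t) = 22.3 + (16.60) t − 4.900 t². Setting y = 0 and taking the positive root: t = [16.60 + √(16.60² + 2·9.80·22.3)] / 9.80 = (16.60 + 26.70) / 9.80 = 4.418 s.

4.418 s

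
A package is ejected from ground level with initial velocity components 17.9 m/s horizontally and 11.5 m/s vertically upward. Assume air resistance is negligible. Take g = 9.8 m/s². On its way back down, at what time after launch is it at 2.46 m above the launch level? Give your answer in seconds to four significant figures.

Set y = v_y0 t − ½ g t² = 2.46: 4.900 t² − 11.50 t + 2.46 = 0.
t = [11.50 ± √(11.50² − 2·9.80·2.46)] / 9.80 = (11.50 ± 9.167) / 9.80, so t = 0.2381 s or t = 2.109 s.
The descending-branch root is 2.109 s.

2.109 s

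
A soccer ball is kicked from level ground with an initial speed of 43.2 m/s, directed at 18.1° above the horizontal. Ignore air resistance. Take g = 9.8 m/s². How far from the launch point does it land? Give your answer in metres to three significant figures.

112 m

Resolve: vₓ = 43.20 cos 18.1° = 41.06 m/s and v_y0 = 43.20 sin 18.1° = 13.42 m/s.
Time aloft: T = 2 v_y0 / g = 2 × 13.42 / 9.80 = 2.739 s.
Horizontal distance R = vₓ T = 41.06 × 2.739 = 112.5 m.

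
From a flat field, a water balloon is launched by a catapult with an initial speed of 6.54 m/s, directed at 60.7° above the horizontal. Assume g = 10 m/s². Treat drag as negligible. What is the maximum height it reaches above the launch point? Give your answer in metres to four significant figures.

1.626 m

Horizontal component vₓ = 6.540 cos 60.7° = 3.201 m/s; vertical v_y0 = 6.540 sin 60.7° = 5.703 m/s.
Maximum height: H = v_y0² / (2g) = 5.703² / (2 × 10.0) = 1.626 m.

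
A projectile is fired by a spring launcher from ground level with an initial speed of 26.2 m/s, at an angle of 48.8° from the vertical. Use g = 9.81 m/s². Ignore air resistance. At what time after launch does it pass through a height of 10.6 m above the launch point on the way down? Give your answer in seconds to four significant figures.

2.725 s

Horizontal component vₓ = 26.20 sin 48.8° = 19.71 m/s; vertical v_y0 = 26.20 cos 48.8° = 17.26 m/s.
Height y(t) = 17.26 t − 4.905 t² = 10.6 gives 4.905 t² − 17.26 t + 10.6 = 0.
t = [17.26 ± √(17.26² − 2·9.81·10.6)] / 9.81 = (17.26 ± 9.479) / 9.81, so t = 0.7929 s or t = 2.725 s.
The descending-branch root is 2.725 s.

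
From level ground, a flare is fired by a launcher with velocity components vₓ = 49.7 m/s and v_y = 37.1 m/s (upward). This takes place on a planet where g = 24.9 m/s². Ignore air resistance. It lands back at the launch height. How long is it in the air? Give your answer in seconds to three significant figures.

2.98 s

Time of flight on level ground: T = 2 v_y0 / g = 2 × 37.10 / 24.9 = 2.980 s.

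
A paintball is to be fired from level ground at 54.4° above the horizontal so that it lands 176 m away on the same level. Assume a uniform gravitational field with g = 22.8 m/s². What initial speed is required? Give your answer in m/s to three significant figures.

65.1 m/s

From R = (v₀² / g) sin 2θ: v₀ = √(gR / sin 2θ).
v₀ = √(22.8 × 176 / sin 108.8°) = √(4013 / 0.9466) = √4239.0 = 65.11 m/s.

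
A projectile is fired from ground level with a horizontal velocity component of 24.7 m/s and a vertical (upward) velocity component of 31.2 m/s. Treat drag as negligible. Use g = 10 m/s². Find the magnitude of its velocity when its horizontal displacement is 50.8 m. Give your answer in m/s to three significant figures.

26.9 m/s

Time to reach x = 50.8 m: t = x/vₓ = 50.8/24.70 = 2.057 s.
Vertical velocity there: v_y = v_y0 − g t = 31.20 − 10.0 × 2.057 = 10.63 m/s.
Speed: √(vₓ² + v_y²) = √(24.70² + 10.63²) = 26.89 m/s.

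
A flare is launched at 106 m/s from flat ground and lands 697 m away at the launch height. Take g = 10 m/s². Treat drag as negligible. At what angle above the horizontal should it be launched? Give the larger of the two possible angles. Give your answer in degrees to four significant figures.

Level-ground range R = v₀² sin(2θ)/g ⇒ sin(2θ) = gR/v₀² = 10.0 × 697 / 106² = 0.6203.
2θ = 38.34° or 180° − 38.34° = 141.7°, so θ = 19.17° or 70.83°.
The larger angle is 70.83°.

70.83°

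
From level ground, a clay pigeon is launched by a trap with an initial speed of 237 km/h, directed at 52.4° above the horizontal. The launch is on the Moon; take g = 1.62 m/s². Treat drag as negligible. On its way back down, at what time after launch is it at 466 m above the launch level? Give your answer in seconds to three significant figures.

Convert: 237 km/h = 237/3.6 = 65.83 m/s.
Horizontal component vₓ = 65.83 cos 52.4° = 40.17 m/s; vertical v_y0 = 65.83 sin 52.4° = 52.16 m/s.
Set y = v_y0 t − ½ g t² = 466: 0.8100 t² − 52.16 t + 466 = 0.
t = [52.16 ± √(52.16² − 2·1.62·466)] / 1.62 = (52.16 ± 34.80) / 1.62, so t = 10.72 s or t = 53.68 s.
The descending-branch root is 53.68 s.

53.7 s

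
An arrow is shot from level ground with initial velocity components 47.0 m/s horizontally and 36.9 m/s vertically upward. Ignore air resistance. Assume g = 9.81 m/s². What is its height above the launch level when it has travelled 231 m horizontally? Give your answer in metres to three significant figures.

62.9 m

At x = 231 m, t = x/vₓ = 231/47.00 = 4.915 s.
Height: y = v_y0 t − ½ g t² = 36.90 × 4.915 − 4.905 × 4.915² = 181.4 − 118.5 = 62.87 m.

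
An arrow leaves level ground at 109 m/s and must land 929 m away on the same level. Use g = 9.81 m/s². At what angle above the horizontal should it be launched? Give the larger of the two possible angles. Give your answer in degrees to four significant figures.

64.95°

From R = (v₀²/g) sin 2θ: sin 2θ = 9.81 × 929 / 11881 = 0.7671.
2θ = 50.09° or 180° − 50.09° = 129.9°, so θ = 25.05° or 64.95°.
The larger angle is 64.95°.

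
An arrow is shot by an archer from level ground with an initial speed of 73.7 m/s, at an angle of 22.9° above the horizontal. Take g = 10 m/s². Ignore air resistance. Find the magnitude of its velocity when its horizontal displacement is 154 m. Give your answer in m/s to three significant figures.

Resolve: vₓ = 73.70 cos 22.9° = 67.89 m/s and v_y0 = 73.70 sin 22.9° = 28.68 m/s.
At x = 154 m, t = x/vₓ = 154/67.89 = 2.268 s.
Vertical velocity there: v_y = v_y0 − g t = 28.68 − 10.0 × 2.268 = 5.995 m/s.
Speed: √(vₓ² + v_y²) = √(67.89² + 5.995²) = 68.16 m/s.

68.2 m/s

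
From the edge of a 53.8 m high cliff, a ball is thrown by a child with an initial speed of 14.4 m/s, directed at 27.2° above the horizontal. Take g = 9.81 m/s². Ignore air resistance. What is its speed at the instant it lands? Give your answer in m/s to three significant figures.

35.5 m/s

vₓ = 14.40 cos 27.2° = 12.81 m/s; v_y0 = 14.40 sin 27.2° = 6.582 m/s.
Vertical motion (up positive, ground at y = 0): 4.905 t² − (6.582) t − 53.8 = 0, so t = (6.582 + √(6.582² + 2·9.81·53.8)) / 9.81 = (6.582 + 33.15) / 9.81 = 4.050 s.
Vertical velocity at impact: v_y = v_y0 − g t = 6.582 − 9.81 × 4.050 = −33.15 m/s.
Speed: |v| = √(vₓ² + v_y²) = √(12.81² + 33.15²) = 35.54 m/s.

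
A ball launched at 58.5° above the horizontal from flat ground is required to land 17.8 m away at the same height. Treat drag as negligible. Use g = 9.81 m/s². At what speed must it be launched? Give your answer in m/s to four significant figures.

On level ground R = v₀² sin 2θ / g ⇒ v₀ = √(gR / sin 2θ).
v₀ = √(9.81 × 17.8 / sin 117.0°) = √(174.6 / 0.8910) = √195.98 = 14.00 m/s.

14.00 m/s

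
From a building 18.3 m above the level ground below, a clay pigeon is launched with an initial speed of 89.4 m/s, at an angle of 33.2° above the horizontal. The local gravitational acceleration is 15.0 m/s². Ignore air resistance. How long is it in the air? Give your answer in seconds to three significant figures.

6.88 s

Horizontal component vₓ = 89.40 cos 33.2° = 74.81 m/s; vertical v_y0 = 89.40 sin 33.2° = 48.95 m/s.
With up positive and y = 0 at the ground: y(t) = 18.3 + (48.95) t − 7.500 t². Setting y = 0 and taking the positive root: t = [48.95 + √(48.95² + 2·15.0·18.3)] / 15.0 = (48.95 + 54.27) / 15.0 = 6.882 s.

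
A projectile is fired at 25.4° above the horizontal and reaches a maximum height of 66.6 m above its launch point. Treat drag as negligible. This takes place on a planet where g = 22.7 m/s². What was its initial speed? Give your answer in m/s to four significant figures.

128.2 m/s

At the peak v_y = 0, so v_y0 = √(2gH) = √(2 × 22.7 × 66.6) = 54.99 m/s.
v_y0 = v₀ sin θ ⇒ v₀ = 54.99 / sin 25.4° = 128.2 m/s.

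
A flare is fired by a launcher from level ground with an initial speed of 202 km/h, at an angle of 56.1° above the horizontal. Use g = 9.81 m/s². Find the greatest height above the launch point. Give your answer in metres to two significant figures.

Convert: 202 km/h = 202/3.6 = 56.11 m/s.
Horizontal component vₓ = 56.11 cos 56.1° = 31.30 m/s; vertical v_y0 = 56.11 sin 56.1° = 46.57 m/s.
Maximum height: H = v_y0² / (2g) = 46.57² / (2 × 9.81) = 110.6 m.

110 m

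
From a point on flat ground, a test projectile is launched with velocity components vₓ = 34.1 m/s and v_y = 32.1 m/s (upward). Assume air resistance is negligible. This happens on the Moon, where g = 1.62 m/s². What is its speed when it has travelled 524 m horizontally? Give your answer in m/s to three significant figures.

34.9 m/s

At x = 524 m, t = x/vₓ = 524/34.10 = 15.37 s.
Vertical velocity there: v_y = v_y0 − g t = 32.10 − 1.62 × 15.37 = 7.206 m/s.
Speed: √(vₓ² + v_y²) = √(34.10² + 7.206²) = 34.85 m/s.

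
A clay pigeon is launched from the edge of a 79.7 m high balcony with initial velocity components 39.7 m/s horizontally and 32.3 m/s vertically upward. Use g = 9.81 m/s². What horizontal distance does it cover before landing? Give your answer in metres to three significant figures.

Vertical motion (up positive, ground at y = 0): 4.905 t² − (32.30) t − 79.7 = 0, so t = (32.30 + √(32.30² + 2·9.81·79.7)) / 9.81 = (32.30 + 51.06) / 9.81 = 8.497 s.
Horizontal distance: R = vₓ t = 39.70 × 8.497 = 337.3 m.

337 m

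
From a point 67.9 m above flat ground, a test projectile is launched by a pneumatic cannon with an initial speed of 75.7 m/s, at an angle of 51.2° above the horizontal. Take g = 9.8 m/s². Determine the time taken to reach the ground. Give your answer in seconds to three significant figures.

Horizontal component vₓ = 75.70 cos 51.2° = 47.43 m/s; vertical v_y0 = 75.70 sin 51.2° = 59.00 m/s.
The projectile lands when y = 67.9 + (59.00) t − ½·9.80·t² = 0. Positive root: t = (59.00 + √(59.00² + 2·9.80·67.9)) / 9.80 = (59.00 + 69.36) / 9.80 = 13.10 s.

13.1 s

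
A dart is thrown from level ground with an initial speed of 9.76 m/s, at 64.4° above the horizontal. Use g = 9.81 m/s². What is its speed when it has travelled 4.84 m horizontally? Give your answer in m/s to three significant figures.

Horizontal component vₓ = 9.760 cos 64.4° = 4.217 m/s; vertical v_y0 = 9.760 sin 64.4° = 8.802 m/s.
x = vₓ t ⇒ t = 4.84/4.217 = 1.148 s.
Vertical velocity there: v_y = v_y0 − g t = 8.802 − 9.81 × 1.148 = −2.457 m/s.
Speed: √(vₓ² + v_y²) = √(4.217² + 2.457²) = 4.881 m/s.

4.88 m/s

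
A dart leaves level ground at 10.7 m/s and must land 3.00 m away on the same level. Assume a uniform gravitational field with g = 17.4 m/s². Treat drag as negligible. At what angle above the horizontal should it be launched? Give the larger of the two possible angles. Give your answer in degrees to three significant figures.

Level-ground range R = v₀² sin(2θ)/g ⇒ sin(2θ) = gR/v₀² = 17.4 × 3.00 / 10.7² = 0.4559.
2θ = 27.13° or 180° − 27.13° = 152.9°, so θ = 13.56° or 76.44°.
The larger angle is 76.44°.

76.4°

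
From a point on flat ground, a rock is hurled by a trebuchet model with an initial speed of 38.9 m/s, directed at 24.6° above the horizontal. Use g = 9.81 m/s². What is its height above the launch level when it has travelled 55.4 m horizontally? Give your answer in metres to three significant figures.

13.3 m

Horizontal component vₓ = 38.90 cos 24.6° = 35.37 m/s; vertical v_y0 = 38.90 sin 24.6° = 16.19 m/s.
Time to reach x = 55.4 m: t = x/vₓ = 55.4/35.37 = 1.566 s.
Height: y = v_y0 t − ½ g t² = 16.19 × 1.566 − 4.905 × 1.566² = 25.36 − 12.03 = 13.33 m.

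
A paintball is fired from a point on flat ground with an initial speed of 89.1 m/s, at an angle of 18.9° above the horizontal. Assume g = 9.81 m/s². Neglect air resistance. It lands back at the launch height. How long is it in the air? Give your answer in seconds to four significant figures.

vₓ = 89.10 cos 18.9° = 84.30 m/s; v_y0 = 89.10 sin 18.9° = 28.86 m/s.
Landing at launch height ⇒ T = 2 v_y0 / g = 2 × 28.86 / 9.81 = 5.884 s.

5.884 s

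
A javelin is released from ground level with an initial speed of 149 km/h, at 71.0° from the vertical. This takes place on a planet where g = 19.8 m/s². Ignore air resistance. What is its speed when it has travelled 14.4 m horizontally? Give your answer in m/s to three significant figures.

Convert: 149 km/h = 149/3.6 = 41.39 m/s.
Resolve: vₓ = 41.39 sin 71.0° = 39.13 m/s and v_y0 = 41.39 cos 71.0° = 13.47 m/s.
At x = 14.4 m, t = x/vₓ = 14.4/39.13 = 0.3680 s.
Vertical velocity there: v_y = v_y0 − g t = 13.47 − 19.8 × 0.3680 = 6.189 m/s.
Speed: √(vₓ² + v_y²) = √(39.13² + 6.189²) = 39.62 m/s.

39.6 m/s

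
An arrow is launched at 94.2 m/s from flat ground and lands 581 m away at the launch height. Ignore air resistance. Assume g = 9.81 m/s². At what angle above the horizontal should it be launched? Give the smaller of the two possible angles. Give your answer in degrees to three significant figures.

Level-ground range R = v₀² sin(2θ)/g ⇒ sin(2θ) = gR/v₀² = 9.81 × 581 / 94.2² = 0.6423.
2θ = 39.96° or 180° − 39.96° = 140.0°, so θ = 19.98° or 70.02°.
The smaller angle is 19.98°.

20.0°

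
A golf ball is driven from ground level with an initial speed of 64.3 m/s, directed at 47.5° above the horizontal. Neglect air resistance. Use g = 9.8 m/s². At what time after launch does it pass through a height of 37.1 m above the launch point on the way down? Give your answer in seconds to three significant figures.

Resolve: vₓ = 64.30 cos 47.5° = 43.44 m/s and v_y0 = 64.30 sin 47.5° = 47.41 m/s.
Height y(t) = 47.41 t − 4.900 t² = 37.1 gives 4.900 t² − 47.41 t + 37.1 = 0.
Quadratic formula: t = (47.41 ± √1520.3) / 9.80 = (47.41 ± 38.99) / 9.80 → t = 0.8588 s or 8.816 s.
The descending-branch root is 8.816 s.

8.82 s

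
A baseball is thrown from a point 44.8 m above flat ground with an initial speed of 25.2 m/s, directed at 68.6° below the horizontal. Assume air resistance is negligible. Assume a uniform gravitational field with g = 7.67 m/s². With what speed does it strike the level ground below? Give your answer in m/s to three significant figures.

Resolve: vₓ = 25.20 cos 68.6° = 9.195 m/s and v_y0 = −23.46 m/s (downward).
The projectile lands when y = 44.8 + (−23.46) t − ½·7.67·t² = 0. Positive root: t = (−23.46 + √(23.46² + 2·7.67·44.8)) / 7.67 = (−23.46 + 35.18) / 7.67 = 1.528 s.
Vertical velocity at impact: v_y = v_y0 − g t = −23.46 − 7.67 × 1.528 = −35.18 m/s.
Speed: |v| = √(vₓ² + v_y²) = √(9.195² + 35.18²) = 36.36 m/s.

36.4 m/s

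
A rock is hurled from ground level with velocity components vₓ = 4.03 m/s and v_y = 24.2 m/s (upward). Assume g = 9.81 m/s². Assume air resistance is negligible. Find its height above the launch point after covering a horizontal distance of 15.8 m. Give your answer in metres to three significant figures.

19.5 m

Time to reach x = 15.8 m: t = x/vₓ = 15.8/4.030 = 3.921 s.
Height: y = v_y0 t − ½ g t² = 24.20 × 3.921 − 4.905 × 3.921² = 94.88 − 75.40 = 19.48 m.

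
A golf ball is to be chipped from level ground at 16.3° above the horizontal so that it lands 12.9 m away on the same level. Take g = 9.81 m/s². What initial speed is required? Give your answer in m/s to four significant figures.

From R = (v₀² / g) sin 2θ: v₀ = √(gR / sin 2θ).
v₀ = √(9.81 × 12.9 / sin 32.60°) = √(126.5 / 0.5388) = √234.88 = 15.33 m/s.

15.33 m/s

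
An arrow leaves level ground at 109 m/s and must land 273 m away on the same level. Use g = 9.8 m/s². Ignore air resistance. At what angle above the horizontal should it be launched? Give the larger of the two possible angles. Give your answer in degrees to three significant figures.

83.5°

R = v₀² sin 2θ / g gives sin 2θ = gR/v₀² = 9.80·273/109² = 0.2252.
2θ = 13.01° or 180° − 13.01° = 167.0°, so θ = 6.507° or 83.49°.
The larger angle is 83.49°.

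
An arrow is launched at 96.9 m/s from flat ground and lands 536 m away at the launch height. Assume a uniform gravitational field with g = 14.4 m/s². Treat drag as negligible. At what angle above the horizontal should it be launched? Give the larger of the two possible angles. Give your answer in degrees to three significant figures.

R = v₀² sin 2θ / g gives sin 2θ = gR/v₀² = 14.4·536/96.9² = 0.8220.
2θ = 55.29° or 180° − 55.29° = 124.7°, so θ = 27.64° or 62.36°.
The larger angle is 62.36°.

62.4°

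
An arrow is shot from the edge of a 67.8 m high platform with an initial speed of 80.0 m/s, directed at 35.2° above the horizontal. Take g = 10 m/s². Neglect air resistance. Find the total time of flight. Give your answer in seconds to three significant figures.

10.5 s

Components: vₓ = 80.00 cos 35.2° = 65.37 m/s, v_y0 = 80.00 sin 35.2° = 46.11 m/s.
The projectile lands when y = 67.8 + (46.11) t − ½·10.0·t² = 0. Positive root: t = (46.11 + √(46.11² + 2·10.0·67.8)) / 10.0 = (46.11 + 59.01) / 10.0 = 10.51 s.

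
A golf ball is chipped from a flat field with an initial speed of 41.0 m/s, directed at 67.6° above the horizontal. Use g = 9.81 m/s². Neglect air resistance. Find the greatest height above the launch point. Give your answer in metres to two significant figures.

Resolve: vₓ = 41.00 cos 67.6° = 15.62 m/s and v_y0 = 41.00 sin 67.6° = 37.91 m/s.
Peak height H = v_y0² / (2g) = 1436.9 / 19.62 = 73.24 m.

73 m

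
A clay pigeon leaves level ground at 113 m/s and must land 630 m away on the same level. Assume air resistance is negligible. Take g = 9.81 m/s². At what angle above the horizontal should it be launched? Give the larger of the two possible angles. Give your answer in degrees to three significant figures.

75.5°

Level-ground range R = v₀² sin(2θ)/g ⇒ sin(2θ) = gR/v₀² = 9.81 × 630 / 113² = 0.4840.
2θ = 28.95° or 180° − 28.95° = 151.1°, so θ = 14.47° or 75.53°.
The larger angle is 75.53°.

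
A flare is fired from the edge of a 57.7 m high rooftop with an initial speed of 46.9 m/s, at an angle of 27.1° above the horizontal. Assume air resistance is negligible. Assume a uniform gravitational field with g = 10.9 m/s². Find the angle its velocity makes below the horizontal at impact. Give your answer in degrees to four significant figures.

44.76°

Components: vₓ = 46.90 cos 27.1° = 41.75 m/s, v_y0 = 46.90 sin 27.1° = 21.37 m/s.
With up positive and y = 0 at the ground: y(t) = 57.7 + (21.37) t − 5.450 t². Setting y = 0 and taking the positive root: t = [21.37 + √(21.37² + 2·10.9·57.7)] / 10.9 = (21.37 + 41.40) / 10.9 = 5.759 s.
At impact: v_y = v_y0 − g t = −41.40 m/s; vₓ = 41.75 m/s.
Angle below horizontal: arctan(|v_y|/vₓ) = arctan(41.40/41.75) = 44.76°.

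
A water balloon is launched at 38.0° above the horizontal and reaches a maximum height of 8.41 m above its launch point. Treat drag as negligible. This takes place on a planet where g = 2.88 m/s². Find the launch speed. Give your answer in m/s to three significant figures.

At the peak v_y = 0, so v_y0 = √(2gH) = √(2 × 2.88 × 8.41) = 6.960 m/s.
v_y0 = v₀ sin θ ⇒ v₀ = 6.960 / sin 38.0° = 11.30 m/s.

11.3 m/s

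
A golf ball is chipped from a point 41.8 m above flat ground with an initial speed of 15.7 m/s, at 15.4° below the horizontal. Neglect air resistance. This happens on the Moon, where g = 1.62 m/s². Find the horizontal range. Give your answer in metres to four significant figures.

76.55 m

Components: vₓ = 15.70 cos 15.4° = 15.14 m/s, v_y0 = −4.169 m/s (downward).
The projectile lands when y = 41.8 + (−4.169) t − ½·1.62·t² = 0. Positive root: t = (−4.169 + √(4.169² + 2·1.62·41.8)) / 1.62 = (−4.169 + 12.36) / 1.62 = 5.057 s.
Horizontal distance: R = vₓ t = 15.14 × 5.057 = 76.55 m.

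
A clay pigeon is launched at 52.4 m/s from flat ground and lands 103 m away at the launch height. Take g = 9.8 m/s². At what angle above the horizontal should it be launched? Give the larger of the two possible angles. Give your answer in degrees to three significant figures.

From R = (v₀²/g) sin 2θ: sin 2θ = 9.80 × 103 / 2745.8 = 0.3676.
2θ = 21.57° or 180° − 21.57° = 158.4°, so θ = 10.78° or 79.22°.
The larger angle is 79.22°.

79.2°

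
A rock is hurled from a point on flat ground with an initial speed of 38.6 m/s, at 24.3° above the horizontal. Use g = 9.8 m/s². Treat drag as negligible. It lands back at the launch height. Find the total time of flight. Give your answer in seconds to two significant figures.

Resolve: vₓ = 38.60 cos 24.3° = 35.18 m/s and v_y0 = 38.60 sin 24.3° = 15.88 m/s.
Landing at launch height ⇒ T = 2 v_y0 / g = 2 × 15.88 / 9.80 = 3.242 s.

3.2 s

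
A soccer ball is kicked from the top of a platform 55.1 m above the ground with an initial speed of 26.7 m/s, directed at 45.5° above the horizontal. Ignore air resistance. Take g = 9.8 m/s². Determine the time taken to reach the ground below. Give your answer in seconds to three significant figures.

vₓ = 26.70 cos 45.5° = 18.71 m/s; v_y0 = 26.70 sin 45.5° = 19.04 m/s.
Vertical motion (up positive, ground at y = 0): 4.900 t² − (19.04) t − 55.1 = 0, so t = (19.04 + √(19.04² + 2·9.80·55.1)) / 9.80 = (19.04 + 37.98) / 9.80 = 5.819 s.

5.82 s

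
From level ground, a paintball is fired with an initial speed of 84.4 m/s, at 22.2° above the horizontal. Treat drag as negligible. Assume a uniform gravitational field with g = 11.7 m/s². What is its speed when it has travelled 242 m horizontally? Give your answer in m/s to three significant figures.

78.3 m/s

vₓ = 84.40 cos 22.2° = 78.14 m/s; v_y0 = 84.40 sin 22.2° = 31.89 m/s.
At x = 242 m, t = x/vₓ = 242/78.14 = 3.097 s.
Vertical velocity there: v_y = v_y0 − g t = 31.89 − 11.7 × 3.097 = −4.344 m/s.
Speed: √(vₓ² + v_y²) = √(78.14² + 4.344²) = 78.26 m/s.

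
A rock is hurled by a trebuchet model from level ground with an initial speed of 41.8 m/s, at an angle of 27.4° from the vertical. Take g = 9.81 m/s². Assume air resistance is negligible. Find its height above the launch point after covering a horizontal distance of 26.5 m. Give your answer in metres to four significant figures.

41.82 m

vₓ = 41.80 sin 27.4° = 19.24 m/s; v_y0 = 41.80 cos 27.4° = 37.11 m/s.
Time to reach x = 26.5 m: t = x/vₓ = 26.5/19.24 = 1.378 s.
Height: y = v_y0 t − ½ g t² = 37.11 × 1.378 − 4.905 × 1.378² = 51.12 − 9.309 = 41.82 m.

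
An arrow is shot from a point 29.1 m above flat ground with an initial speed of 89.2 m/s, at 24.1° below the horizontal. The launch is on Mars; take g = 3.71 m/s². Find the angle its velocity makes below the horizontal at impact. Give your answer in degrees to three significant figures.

Horizontal component vₓ = 89.20 cos 24.1° = 81.42 m/s; vertical v_y0 = −36.42 m/s (downward).
Vertical motion (up positive, ground at y = 0): 1.855 t² − (−36.42) t − 29.1 = 0, so t = (−36.42 + √(36.42² + 2·3.71·29.1)) / 3.71 = (−36.42 + 39.28) / 3.71 = 0.7688 s.
At impact: v_y = v_y0 − g t = −39.28 m/s; vₓ = 81.42 m/s.
Angle below horizontal: arctan(|v_y|/vₓ) = arctan(39.28/81.42) = 25.75°.

25.8°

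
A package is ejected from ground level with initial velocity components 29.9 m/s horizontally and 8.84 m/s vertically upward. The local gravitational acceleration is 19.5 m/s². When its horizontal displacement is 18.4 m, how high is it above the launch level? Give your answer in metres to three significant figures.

1.75 m

Time to reach x = 18.4 m: t = x/vₓ = 18.4/29.90 = 0.6154 s.
Height: y = v_y0 t − ½ g t² = 8.840 × 0.6154 − 9.750 × 0.6154² = 5.440 − 3.692 = 1.748 m.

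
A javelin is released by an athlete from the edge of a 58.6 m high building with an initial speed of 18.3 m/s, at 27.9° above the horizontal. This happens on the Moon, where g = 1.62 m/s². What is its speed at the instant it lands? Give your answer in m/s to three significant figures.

vₓ = 18.30 cos 27.9° = 16.17 m/s; v_y0 = 18.30 sin 27.9° = 8.563 m/s.
The projectile lands when y = 58.6 + (8.563) t − ½·1.62·t² = 0. Positive root: t = (8.563 + √(8.563² + 2·1.62·58.6)) / 1.62 = (8.563 + 16.22) / 1.62 = 15.30 s.
Vertical velocity at impact: v_y = v_y0 − g t = 8.563 − 1.62 × 15.30 = −16.22 m/s.
Speed: |v| = √(vₓ² + v_y²) = √(16.17² + 16.22²) = 22.91 m/s.

22.9 m/s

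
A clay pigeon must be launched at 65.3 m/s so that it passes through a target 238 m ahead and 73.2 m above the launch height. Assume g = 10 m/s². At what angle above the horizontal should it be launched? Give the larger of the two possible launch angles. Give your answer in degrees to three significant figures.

Trajectory: y = x tanθ − g x² (1 + tan²θ)/(2v₀²). With x = 238, y = 73.2, v₀ = 65.3, g = 10.0:
66.42 tan²θ − 238 tanθ + (139.6) = 0.
tanθ = [238 ± √(238² − 4 × 66.42 × (139.6))] / (2 × 66.42) = (238 ± 139.8) / 132.8, giving tanθ = 0.7391 or 2.844.
θ = 36.47° or 70.63°; the larger is 70.63°.

70.6°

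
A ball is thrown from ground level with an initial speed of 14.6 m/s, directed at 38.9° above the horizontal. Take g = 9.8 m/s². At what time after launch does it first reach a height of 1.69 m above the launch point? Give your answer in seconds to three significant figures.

0.207 s

Components: vₓ = 14.60 cos 38.9° = 11.36 m/s, v_y0 = 14.60 sin 38.9° = 9.168 m/s.
Height y(t) = 9.168 t − 4.900 t² = 1.69 gives 4.900 t² − 9.168 t + 1.69 = 0.
Quadratic formula: t = (9.168 ± √50.933) / 9.80 = (9.168 ± 7.137) / 9.80 → t = 0.2073 s or 1.664 s.
The first (ascending) time is 0.2073 s.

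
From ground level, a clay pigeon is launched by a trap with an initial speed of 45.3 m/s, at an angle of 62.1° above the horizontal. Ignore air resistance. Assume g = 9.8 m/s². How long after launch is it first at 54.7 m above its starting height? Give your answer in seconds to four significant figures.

Horizontal component vₓ = 45.30 cos 62.1° = 21.20 m/s; vertical v_y0 = 45.30 sin 62.1° = 40.03 m/s.
Height y(t) = 40.03 t − 4.900 t² = 54.7 gives 4.900 t² − 40.03 t + 54.7 = 0.
Quadratic formula: t = (40.03 ± √530.65) / 9.80 = (40.03 ± 23.04) / 9.80 → t = 1.735 s or 6.436 s.
The first (ascending) time is 1.735 s.

1.735 s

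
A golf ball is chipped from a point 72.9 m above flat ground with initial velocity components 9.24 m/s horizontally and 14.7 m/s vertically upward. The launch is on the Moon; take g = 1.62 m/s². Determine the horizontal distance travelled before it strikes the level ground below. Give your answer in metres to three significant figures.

The projectile lands when y = 72.9 + (14.70) t − ½·1.62·t² = 0. Positive root: t = (14.70 + √(14.70² + 2·1.62·72.9)) / 1.62 = (14.70 + 21.27) / 1.62 = 22.20 s.
Horizontal distance: R = vₓ t = 9.240 × 22.20 = 205.1 m.

205 m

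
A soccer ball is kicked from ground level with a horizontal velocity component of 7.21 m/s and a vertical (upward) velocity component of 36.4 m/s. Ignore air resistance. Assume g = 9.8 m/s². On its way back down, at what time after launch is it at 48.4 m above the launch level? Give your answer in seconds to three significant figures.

Height y(t) = 36.40 t − 4.900 t² = 48.4 gives 4.900 t² − 36.40 t + 48.4 = 0.
t = [36.40 ± √(36.40² − 2·9.80·48.4)] / 9.80 = (36.40 ± 19.40) / 9.80, so t = 1.735 s or t = 5.694 s.
The descending-branch root is 5.694 s.

5.69 s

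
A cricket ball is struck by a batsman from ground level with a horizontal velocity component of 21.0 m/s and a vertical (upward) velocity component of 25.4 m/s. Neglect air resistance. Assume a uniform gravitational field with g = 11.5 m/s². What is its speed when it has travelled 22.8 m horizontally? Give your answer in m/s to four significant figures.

Time to reach x = 22.8 m: t = x/vₓ = 22.8/21.00 = 1.086 s.
Vertical velocity there: v_y = v_y0 − g t = 25.40 − 11.5 × 1.086 = 12.91 m/s.
Speed: √(vₓ² + v_y²) = √(21.00² + 12.91²) = 24.65 m/s.

24.65 m/s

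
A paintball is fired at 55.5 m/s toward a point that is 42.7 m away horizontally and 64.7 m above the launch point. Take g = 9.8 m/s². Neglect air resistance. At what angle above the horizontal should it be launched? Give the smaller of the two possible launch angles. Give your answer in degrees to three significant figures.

61.0°

Trajectory: y = x tanθ − g x² (1 + tan²θ)/(2v₀²). With x = 42.7, y = 64.7, v₀ = 55.5, g = 9.80:
2.900 tan²θ − 42.7 tanθ + (67.60) = 0.
tanθ = [42.7 ± √(42.7² − 4 × 2.900 × (67.60))] / (2 × 2.900) = (42.7 ± 32.23) / 5.801, giving tanθ = 1.804 or 12.92.
θ = 61.00° or 85.57°; the smaller is 61.00°.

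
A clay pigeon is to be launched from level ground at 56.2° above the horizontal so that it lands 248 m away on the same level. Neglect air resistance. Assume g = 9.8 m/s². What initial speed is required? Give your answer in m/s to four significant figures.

51.27 m/s

From R = (v₀² / g) sin 2θ: v₀ = √(gR / sin 2θ).
v₀ = √(9.80 × 248 / sin 112.4°) = √(2430 / 0.9245) = √2628.7 = 51.27 m/s.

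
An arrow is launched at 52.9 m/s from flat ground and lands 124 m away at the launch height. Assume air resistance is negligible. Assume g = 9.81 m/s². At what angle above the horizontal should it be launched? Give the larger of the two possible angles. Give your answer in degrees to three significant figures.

R = v₀² sin 2θ / g gives sin 2θ = gR/v₀² = 9.81·124/52.9² = 0.4347.
2θ = 25.77° or 180° − 25.77° = 154.2°, so θ = 12.88° or 77.12°.
The larger angle is 77.12°.

77.1°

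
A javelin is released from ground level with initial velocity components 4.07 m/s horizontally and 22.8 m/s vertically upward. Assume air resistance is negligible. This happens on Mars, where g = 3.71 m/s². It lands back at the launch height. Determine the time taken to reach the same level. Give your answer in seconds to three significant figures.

12.3 s

It returns to y = 0 when t = 2 v_y0 / g = 2(22.80)/3.71 = 12.29 s.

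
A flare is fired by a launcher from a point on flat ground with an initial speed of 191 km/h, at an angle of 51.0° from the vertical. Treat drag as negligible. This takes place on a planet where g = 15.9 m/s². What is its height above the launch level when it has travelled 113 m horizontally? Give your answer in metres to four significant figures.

31.79 m

Convert: 191 km/h = 191/3.6 = 53.06 m/s.
Horizontal component vₓ = 53.06 sin 51.0° = 41.23 m/s; vertical v_y0 = 53.06 cos 51.0° = 33.39 m/s.
Time to reach x = 113 m: t = x/vₓ = 113/41.23 = 2.741 s.
Height: y = v_y0 t − ½ g t² = 33.39 × 2.741 − 7.950 × 2.741² = 91.51 − 59.71 = 31.79 m.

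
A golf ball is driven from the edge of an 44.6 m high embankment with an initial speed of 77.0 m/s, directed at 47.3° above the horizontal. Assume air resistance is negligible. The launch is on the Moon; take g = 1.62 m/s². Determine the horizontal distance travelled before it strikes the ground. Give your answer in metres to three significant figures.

3690 m

Horizontal component vₓ = 77.00 cos 47.3° = 52.22 m/s; vertical v_y0 = 77.00 sin 47.3° = 56.59 m/s.
The projectile lands when y = 44.6 + (56.59) t − ½·1.62·t² = 0. Positive root: t = (56.59 + √(56.59² + 2·1.62·44.6)) / 1.62 = (56.59 + 57.85) / 1.62 = 70.64 s.
Horizontal distance: R = vₓ t = 52.22 × 70.64 = 3689 m.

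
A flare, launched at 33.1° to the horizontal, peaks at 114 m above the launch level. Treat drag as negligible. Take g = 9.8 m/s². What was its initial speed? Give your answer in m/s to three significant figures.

At the peak v_y = 0, so v_y0 = √(2gH) = √(2 × 9.80 × 114) = 47.27 m/s.
v_y0 = v₀ sin θ ⇒ v₀ = 47.27 / sin 33.1° = 86.56 m/s.

86.6 m/s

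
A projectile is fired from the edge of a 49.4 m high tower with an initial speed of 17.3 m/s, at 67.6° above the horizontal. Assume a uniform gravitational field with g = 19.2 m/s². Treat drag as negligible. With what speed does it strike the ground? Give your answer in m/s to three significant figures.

Components: vₓ = 17.30 cos 67.6° = 6.593 m/s, v_y0 = 17.30 sin 67.6° = 15.99 m/s.
Vertical motion (up positive, ground at y = 0): 9.600 t² − (15.99) t − 49.4 = 0, so t = (15.99 + √(15.99² + 2·19.2·49.4)) / 19.2 = (15.99 + 46.40) / 19.2 = 3.250 s.
Vertical velocity at impact: v_y = v_y0 − g t = 15.99 − 19.2 × 3.250 = −46.40 m/s.
Speed: |v| = √(vₓ² + v_y²) = √(6.593² + 46.40²) = 46.86 m/s.

46.9 m/s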